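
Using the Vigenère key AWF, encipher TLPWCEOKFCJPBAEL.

Repeat the key across the message: AWFAWFAWFAWFAWFA
T(19)+A(0): 19 → T
L(11)+W(22): 33≡7 → H
P(15)+F(5): 20 → U
W(22)+A(0): 22 → W
C(2)+W(22): 24 → Y
E(4)+F(5): 9 → J
O(14)+A(0): 14 → O
K(10)+W(22): 32≡6 → G
F(5)+F(5): 10 → K
C(2)+A(0): 2 → C
J(9)+W(22): 31≡5 → F
P(15)+F(5): 20 → U
B(1)+A(0): 1 → B
A(0)+W(22): 22 → W
E(4)+F(5): 9 → J
L(11)+A(0): 11 → L

THUWYJOGKCFUBWJL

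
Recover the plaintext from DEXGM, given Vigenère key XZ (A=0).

Repeat the key across the ciphertext: XZXZX
D(3)−X(23): -20≡6 → G
E(4)−Z(25): -21≡5 → F
X(23)−X(23): 0 → A
G(6)−Z(25): -19≡7 → H
M(12)−X(23): -11≡15 → P

GFAHP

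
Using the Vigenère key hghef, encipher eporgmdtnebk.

Repeat the key across the message: hghefhghefhg
e(4)+h(7): 11 → l
p(15)+g(6): 21 → v
o(14)+h(7): 21 → v
r(17)+e(4): 21 → v
g(6)+f(5): 11 → l
m(12)+h(7): 19 → t
d(3)+g(6): 9 → j
t(19)+h(7): 26≡0 → a
n(13)+e(4): 17 → r
e(4)+f(5): 9 → j
b(1)+h(7): 8 → i
k(10)+g(6): 16 → q

lvvvltjarjiq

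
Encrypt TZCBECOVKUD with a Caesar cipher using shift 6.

T(19): 19+6=25 → Z
Z(25): 25+6=31≡5 → F
C(2): 2+6=8 → I
B(1): 1+6=7 → H
E(4): 4+6=10 → K
C(2): 2+6=8 → I
O(14): 14+6=20 → U
V(21): 21+6=27≡1 → B
K(10): 10+6=16 → Q
U(20): 20+6=26≡0 → A
D(3): 3+6=9 → J

ZFIHKIUBQAJ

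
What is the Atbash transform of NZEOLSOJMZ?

N(13) → M(12)
Z(25) → A(0)
E(4) → V(21)
O(14) → L(11)
L(11) → O(14)
S(18) → H(7)
O(14) → L(11)
J(9) → Q(16)
M(12) → N(13)
Z(25) → A(0)

MAVLOHLQNA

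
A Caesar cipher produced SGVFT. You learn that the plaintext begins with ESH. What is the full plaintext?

From the crib: S(18)−E(4)=14, so the shift is 14.
Subtract 14 from each ciphertext letter:
S(18): 18−14=4 → E
G(6): 6−14=-8≡18 → S
V(21): 21−14=7 → H
F(5): 5−14=-9≡17 → R
T(19): 19−14=5 → F

ESHRF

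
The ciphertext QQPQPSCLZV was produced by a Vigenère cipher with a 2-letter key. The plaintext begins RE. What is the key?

Subtract each crib letter from the matching ciphertext letter (mod 26):
Q(16)−R(17)=-1≡25 → Z
Q(16)−E(4)=12 → M

ZM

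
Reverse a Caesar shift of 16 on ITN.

I(8): 8−16=-8≡18 → S
T(19): 19−16=3 → D
N(13): 13−16=-3≡23 → X

SDX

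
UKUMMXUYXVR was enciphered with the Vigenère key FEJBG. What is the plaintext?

Repeat the key across the ciphertext: FEJBGFEJBGF
U(20)−F(5): 15 → P
K(10)−E(4): 6 → G
U(20)−J(9): 11 → L
M(12)−B(1): 11 → L
M(12)−G(6): 6 → G
X(23)−F(5): 18 → S
U(20)−E(4): 16 → Q
Y(24)−J(9): 15 → P
X(23)−B(1): 22 → W
V(21)−G(6): 15 → P
R(17)−F(5): 12 → M

PGLLGSQPWPM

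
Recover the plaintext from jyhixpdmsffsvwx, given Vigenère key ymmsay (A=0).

lmvqxrfagnfuxkl

Repeat the key across the ciphertext: ymmsayymmsayymm
j(9)−y(24): -15≡11 → l
y(24)−m(12): 12 → m
h(7)−m(12): -5≡21 → v
i(8)−s(18): -10≡16 → q
x(23)−a(0): 23 → x
p(15)−y(24): -9≡17 → r
d(3)−y(24): -21≡5 → f
m(12)−m(12): 0 → a
s(18)−m(12): 6 → g
f(5)−s(18): -13≡13 → n
f(5)−a(0): 5 → f
s(18)−y(24): -6≡20 → u
v(21)−y(24): -3≡23 → x
w(22)−m(12): 10 → k
x(23)−m(12): 11 → l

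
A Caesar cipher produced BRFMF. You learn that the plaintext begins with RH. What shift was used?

From the crib: B(1)−R(17)=-16≡10, so the shift is 10.

10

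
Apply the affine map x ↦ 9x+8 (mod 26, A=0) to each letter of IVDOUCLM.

I(8): 9·8+8=80≡2 → C
V(21): 9·21+8=197≡15 → P
D(3): 9·3+8=35≡9 → J
O(14): 9·14+8=134≡4 → E
U(20): 9·20+8=188≡6 → G
C(2): 9·2+8=26≡0 → A
L(11): 9·11+8=107≡3 → D
M(12): 9·12+8=116≡12 → M

CPJEGADM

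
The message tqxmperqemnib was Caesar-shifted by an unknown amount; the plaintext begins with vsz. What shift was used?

From the crib: t(19)−v(21)=-2≡24, so the shift is 24.

24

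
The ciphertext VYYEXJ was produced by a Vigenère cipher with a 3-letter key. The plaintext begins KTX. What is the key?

LFB

Subtract each crib letter from the matching ciphertext letter (mod 26):
V(21)−K(10)=11 → L
Y(24)−T(19)=5 → F
Y(24)−X(23)=1 → B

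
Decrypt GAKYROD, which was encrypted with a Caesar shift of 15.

G(6): 6−15=-9≡17 → R
A(0): 0−15=-15≡11 → L
K(10): 10−15=-5≡21 → V
Y(24): 24−15=9 → J
R(17): 17−15=2 → C
O(14): 14−15=-1≡25 → Z
D(3): 3−15=-12≡14 → O

RLVJCZO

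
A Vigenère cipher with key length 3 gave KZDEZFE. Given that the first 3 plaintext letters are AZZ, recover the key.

Subtract each crib letter from the matching ciphertext letter (mod 26):
K(10)−A(0)=10 → K
Z(25)−Z(25)=0 → A
D(3)−Z(25)=-22≡4 → E

KAE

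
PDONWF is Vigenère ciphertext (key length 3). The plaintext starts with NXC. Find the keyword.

CGM

Subtract each crib letter from the matching ciphertext letter (mod 26):
P(15)−N(13)=2 → C
D(3)−X(23)=-20≡6 → G
O(14)−C(2)=12 → M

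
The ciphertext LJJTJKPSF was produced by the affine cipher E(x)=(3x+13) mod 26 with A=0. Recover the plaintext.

IQQCQZSTG

The inverse of 3 mod 26 is 9, since 3·9=27≡1. Apply D(y)=9·(y−13) mod 26:
L(11): 9·(11−13)=-18≡8 → I
J(9): 9·(9−13)=-36≡16 → Q
J(9): 9·(9−13)=-36≡16 → Q
T(19): 9·(19−13)=54≡2 → C
J(9): 9·(9−13)=-36≡16 → Q
K(10): 9·(10−13)=-27≡25 → Z
P(15): 9·(15−13)=18 → S
S(18): 9·(18−13)=45≡19 → T
F(5): 9·(5−13)=-72≡6 → G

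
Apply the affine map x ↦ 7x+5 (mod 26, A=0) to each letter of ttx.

iik

t(19): 7·19+5=138≡8 → i
t(19): 7·19+5=138≡8 → i
x(23): 7·23+5=166≡10 → k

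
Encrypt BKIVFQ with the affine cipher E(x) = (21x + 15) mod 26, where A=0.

B(1): 21·1+15=36≡10 → K
K(10): 21·10+15=225≡17 → R
I(8): 21·8+15=183≡1 → B
V(21): 21·21+15=456≡14 → O
F(5): 21·5+15=120≡16 → Q
Q(16): 21·16+15=351≡13 → N

KRBOQN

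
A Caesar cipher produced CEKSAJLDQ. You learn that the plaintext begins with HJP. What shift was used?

From the crib: C(2)−H(7)=-5≡21, so the shift is 21.

21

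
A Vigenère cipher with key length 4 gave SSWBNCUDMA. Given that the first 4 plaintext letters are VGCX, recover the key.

XMUE

Subtract each crib letter from the matching ciphertext letter (mod 26):
S(18)−V(21)=-3≡23 → X
S(18)−G(6)=12 → M
W(22)−C(2)=20 → U
B(1)−X(23)=-22≡4 → E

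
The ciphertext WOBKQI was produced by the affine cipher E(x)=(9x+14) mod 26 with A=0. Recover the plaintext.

The inverse of 9 mod 26 is 3, since 9·3=27≡1. Apply D(y)=3·(y−14) mod 26:
W(22): 3·(22−14)=24 → Y
O(14): 3·(14−14)=0 → A
B(1): 3·(1−14)=-39≡13 → N
K(10): 3·(10−14)=-12≡14 → O
Q(16): 3·(16−14)=6 → G
I(8): 3·(8−14)=-18≡8 → I

YANOGI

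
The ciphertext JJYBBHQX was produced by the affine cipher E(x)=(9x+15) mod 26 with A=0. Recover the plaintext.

The inverse of 9 mod 26 is 3, since 9·3=27≡1. Apply D(y)=3·(y−15) mod 26:
J(9): 3·(9−15)=-18≡8 → I
J(9): 3·(9−15)=-18≡8 → I
Y(24): 3·(24−15)=27≡1 → B
B(1): 3·(1−15)=-42≡10 → K
B(1): 3·(1−15)=-42≡10 → K
H(7): 3·(7−15)=-24≡2 → C
Q(16): 3·(16−15)=3 → D
X(23): 3·(23−15)=24 → Y

IIBKKCDY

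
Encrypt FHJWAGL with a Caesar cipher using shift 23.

CEGTXDI

F(5): 5+23=28≡2 → C
H(7): 7+23=30≡4 → E
J(9): 9+23=32≡6 → G
W(22): 22+23=45≡19 → T
A(0): 0+23=23 → X
G(6): 6+23=29≡3 → D
L(11): 11+23=34≡8 → I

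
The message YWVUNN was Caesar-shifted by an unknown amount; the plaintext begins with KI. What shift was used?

14

From the crib: Y(24)−K(10)=14, so the shift is 14.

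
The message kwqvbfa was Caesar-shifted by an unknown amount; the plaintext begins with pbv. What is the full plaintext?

pbvagkf

From the crib: k(10)−p(15)=-5≡21, so the shift is 21.
Subtract 21 from each ciphertext letter:
k(10): 10−21=-11≡15 → p
w(22): 22−21=1 → b
q(16): 16−21=-5≡21 → v
v(21): 21−21=0 → a
b(1): 1−21=-20≡6 → g
f(5): 5−21=-16≡10 → k
a(0): 0−21=-21≡5 → f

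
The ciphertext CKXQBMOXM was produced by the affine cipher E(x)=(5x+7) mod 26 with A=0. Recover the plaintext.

ZLYHEBRYB

The inverse of 5 mod 26 is 21, since 5·21=105≡1. Apply D(y)=21·(y−7) mod 26:
C(2): 21·(2−7)=-105≡25 → Z
K(10): 21·(10−7)=63≡11 → L
X(23): 21·(23−7)=336≡24 → Y
Q(16): 21·(16−7)=189≡7 → H
B(1): 21·(1−7)=-126≡4 → E
M(12): 21·(12−7)=105≡1 → B
O(14): 21·(14−7)=147≡17 → R
X(23): 21·(23−7)=336≡24 → Y
M(12): 21·(12−7)=105≡1 → B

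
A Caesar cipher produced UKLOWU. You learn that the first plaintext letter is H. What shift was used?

From the crib: U(20)−H(7)=13, so the shift is 13.

13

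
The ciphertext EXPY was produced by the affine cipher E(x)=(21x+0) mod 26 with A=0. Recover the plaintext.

ULXQ

The inverse of 21 mod 26 is 5, since 21·5=105≡1. Apply D(y)=5·(y−0) mod 26:
E(4): 5·(4−0)=20 → U
X(23): 5·(23−0)=115≡11 → L
P(15): 5·(15−0)=75≡23 → X
Y(24): 5·(24−0)=120≡16 → Q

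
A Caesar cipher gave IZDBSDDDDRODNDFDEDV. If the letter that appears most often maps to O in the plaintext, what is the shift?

15

The most frequent ciphertext letter is D (appears 9 times).
D is position 3; O is position 14.
Shift = -11≡15.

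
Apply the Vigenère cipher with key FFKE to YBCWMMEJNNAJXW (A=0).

Repeat the key across the message: FFKEFFKEFFKEFF
Y(24)+F(5): 29≡3 → D
B(1)+F(5): 6 → G
C(2)+K(10): 12 → M
W(22)+E(4): 26≡0 → A
M(12)+F(5): 17 → R
M(12)+F(5): 17 → R
E(4)+K(10): 14 → O
J(9)+E(4): 13 → N
N(13)+F(5): 18 → S
N(13)+F(5): 18 → S
A(0)+K(10): 10 → K
J(9)+E(4): 13 → N
X(23)+F(5): 28≡2 → C
W(22)+F(5): 27≡1 → B

DGMARRONSSKNCB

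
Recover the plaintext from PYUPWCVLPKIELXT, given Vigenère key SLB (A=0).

Repeat the key across the ciphertext: SLBSLBSLBSLBSLB
P(15)−S(18): -3≡23 → X
Y(24)−L(11): 13 → N
U(20)−B(1): 19 → T
P(15)−S(18): -3≡23 → X
W(22)−L(11): 11 → L
C(2)−B(1): 1 → B
V(21)−S(18): 3 → D
L(11)−L(11): 0 → A
P(15)−B(1): 14 → O
K(10)−S(18): -8≡18 → S
I(8)−L(11): -3≡23 → X
E(4)−B(1): 3 → D
L(11)−S(18): -7≡19 → T
X(23)−L(11): 12 → M
T(19)−B(1): 18 → S

XNTXLBDAOSXDTMS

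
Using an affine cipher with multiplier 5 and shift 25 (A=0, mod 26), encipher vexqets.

v(21): 5·21+25=130≡0 → a
e(4): 5·4+25=45≡19 → t
x(23): 5·23+25=140≡10 → k
q(16): 5·16+25=105≡1 → b
e(4): 5·4+25=45≡19 → t
t(19): 5·19+25=120≡16 → q
s(18): 5·18+25=115≡11 → l

atkbtql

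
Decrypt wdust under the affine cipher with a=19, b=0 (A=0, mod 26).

ihmqb

The inverse of 19 mod 26 is 11, since 19·11=209≡1. Apply D(y)=11·(y−0) mod 26:
w(22): 11·(22−0)=242≡8 → i
d(3): 11·(3−0)=33≡7 → h
u(20): 11·(20−0)=220≡12 → m
s(18): 11·(18−0)=198≡16 → q
t(19): 11·(19−0)=209≡1 → b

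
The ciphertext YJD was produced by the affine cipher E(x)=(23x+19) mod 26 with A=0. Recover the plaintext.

The inverse of 23 mod 26 is 17, since 23·17=391≡1. Apply D(y)=17·(y−19) mod 26:
Y(24): 17·(24−19)=85≡7 → H
J(9): 17·(9−19)=-170≡12 → M
D(3): 17·(3−19)=-272≡14 → O

HMO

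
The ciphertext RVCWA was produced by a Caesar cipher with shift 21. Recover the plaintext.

R(17): 17−21=-4≡22 → W
V(21): 21−21=0 → A
C(2): 2−21=-19≡7 → H
W(22): 22−21=1 → B
A(0): 0−21=-21≡5 → F

WAHBF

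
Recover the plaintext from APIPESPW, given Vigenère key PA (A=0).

Repeat the key across the ciphertext: PAPAPAPA
A(0)−P(15): -15≡11 → L
P(15)−A(0): 15 → P
I(8)−P(15): -7≡19 → T
P(15)−A(0): 15 → P
E(4)−P(15): -11≡15 → P
S(18)−A(0): 18 → S
P(15)−P(15): 0 → A
W(22)−A(0): 22 → W

LPTPPSAW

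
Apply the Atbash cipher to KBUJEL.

PYFQVO

K(10) → P(15)
B(1) → Y(24)
U(20) → F(5)
J(9) → Q(16)
E(4) → V(21)
L(11) → O(14)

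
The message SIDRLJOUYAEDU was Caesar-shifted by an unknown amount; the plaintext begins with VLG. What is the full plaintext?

VLGUOMRXBDHGX

From the crib: S(18)−V(21)=-3≡23, so the shift is 23.
Subtract 23 from each ciphertext letter:
S(18): 18−23=-5≡21 → V
I(8): 8−23=-15≡11 → L
D(3): 3−23=-20≡6 → G
R(17): 17−23=-6≡20 → U
L(11): 11−23=-12≡14 → O
J(9): 9−23=-14≡12 → M
O(14): 14−23=-9≡17 → R
U(20): 20−23=-3≡23 → X
Y(24): 24−23=1 → B
A(0): 0−23=-23≡3 → D
E(4): 4−23=-19≡7 → H
D(3): 3−23=-20≡6 → G
U(20): 20−23=-3≡23 → X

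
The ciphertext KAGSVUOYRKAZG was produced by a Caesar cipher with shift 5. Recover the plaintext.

FVBNQPJTMFVUB

K(10): 10−5=5 → F
A(0): 0−5=-5≡21 → V
G(6): 6−5=1 → B
S(18): 18−5=13 → N
V(21): 21−5=16 → Q
U(20): 20−5=15 → P
O(14): 14−5=9 → J
Y(24): 24−5=19 → T
R(17): 17−5=12 → M
K(10): 10−5=5 → F
A(0): 0−5=-5≡21 → V
Z(25): 25−5=20 → U
G(6): 6−5=1 → B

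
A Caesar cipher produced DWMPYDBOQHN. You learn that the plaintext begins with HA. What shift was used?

22

From the crib: D(3)−H(7)=-4≡22, so the shift is 22.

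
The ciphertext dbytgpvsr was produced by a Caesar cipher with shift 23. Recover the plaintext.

d(3): 3−23=-20≡6 → g
b(1): 1−23=-22≡4 → e
y(24): 24−23=1 → b
t(19): 19−23=-4≡22 → w
g(6): 6−23=-17≡9 → j
p(15): 15−23=-8≡18 → s
v(21): 21−23=-2≡24 → y
s(18): 18−23=-5≡21 → v
r(17): 17−23=-6≡20 → u

gebwjsyvu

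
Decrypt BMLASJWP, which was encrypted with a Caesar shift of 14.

NYXMEVIB

B(1): 1−14=-13≡13 → N
M(12): 12−14=-2≡24 → Y
L(11): 11−14=-3≡23 → X
A(0): 0−14=-14≡12 → M
S(18): 18−14=4 → E
J(9): 9−14=-5≡21 → V
W(22): 22−14=8 → I
P(15): 15−14=1 → B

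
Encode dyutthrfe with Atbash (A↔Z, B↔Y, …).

d(3) → w(22)
y(24) → b(1)
u(20) → f(5)
t(19) → g(6)
t(19) → g(6)
h(7) → s(18)
r(17) → i(8)
f(5) → u(20)
e(4) → v(21)

wbfggsiuv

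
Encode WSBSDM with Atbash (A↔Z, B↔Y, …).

DHYHWN

W(22) → D(3)
S(18) → H(7)
B(1) → Y(24)
S(18) → H(7)
D(3) → W(22)
M(12) → N(13)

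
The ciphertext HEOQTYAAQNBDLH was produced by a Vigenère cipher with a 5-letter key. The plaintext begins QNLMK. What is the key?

RRDEJ

Subtract each crib letter from the matching ciphertext letter (mod 26):
H(7)−Q(16)=-9≡17 → R
E(4)−N(13)=-9≡17 → R
O(14)−L(11)=3 → D
Q(16)−M(12)=4 → E
T(19)−K(10)=9 → J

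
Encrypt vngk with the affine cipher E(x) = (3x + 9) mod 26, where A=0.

v(21): 3·21+9=72≡20 → u
n(13): 3·13+9=48≡22 → w
g(6): 3·6+9=27≡1 → b
k(10): 3·10+9=39≡13 → n

uwbn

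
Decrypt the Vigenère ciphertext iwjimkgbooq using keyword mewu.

Repeat the key across the ciphertext: mewumewumew
i(8)−m(12): -4≡22 → w
w(22)−e(4): 18 → s
j(9)−w(22): -13≡13 → n
i(8)−u(20): -12≡14 → o
m(12)−m(12): 0 → a
k(10)−e(4): 6 → g
g(6)−w(22): -16≡10 → k
b(1)−u(20): -19≡7 → h
o(14)−m(12): 2 → c
o(14)−e(4): 10 → k
q(16)−w(22): -6≡20 → u

wsnoagkhcku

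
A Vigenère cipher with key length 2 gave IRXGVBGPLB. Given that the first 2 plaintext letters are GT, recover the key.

Subtract each crib letter from the matching ciphertext letter (mod 26):
I(8)−G(6)=2 → C
R(17)−T(19)=-2≡24 → Y

CY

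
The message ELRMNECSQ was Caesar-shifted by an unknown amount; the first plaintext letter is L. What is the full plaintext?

From the crib: E(4)−L(11)=-7≡19, so the shift is 19.
Subtract 19 from each ciphertext letter:
E(4): 4−19=-15≡11 → L
L(11): 11−19=-8≡18 → S
R(17): 17−19=-2≡24 → Y
M(12): 12−19=-7≡19 → T
N(13): 13−19=-6≡20 → U
E(4): 4−19=-15≡11 → L
C(2): 2−19=-17≡9 → J
S(18): 18−19=-1≡25 → Z
Q(16): 16−19=-3≡23 → X

LSYTULJZX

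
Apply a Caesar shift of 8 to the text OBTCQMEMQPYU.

O(14): 14+8=22 → W
B(1): 1+8=9 → J
T(19): 19+8=27≡1 → B
C(2): 2+8=10 → K
Q(16): 16+8=24 → Y
M(12): 12+8=20 → U
E(4): 4+8=12 → M
M(12): 12+8=20 → U
Q(16): 16+8=24 → Y
P(15): 15+8=23 → X
Y(24): 24+8=32≡6 → G
U(20): 20+8=28≡2 → C

WJBKYUMUYXGC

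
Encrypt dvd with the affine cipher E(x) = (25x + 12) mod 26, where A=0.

d(3): 25·3+12=87≡9 → j
v(21): 25·21+12=537≡17 → r
d(3): 25·3+12=87≡9 → j

jrj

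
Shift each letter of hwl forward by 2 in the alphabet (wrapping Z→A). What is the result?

jyn

h(7): 7+2=9 → j
w(22): 22+2=24 → y
l(11): 11+2=13 → n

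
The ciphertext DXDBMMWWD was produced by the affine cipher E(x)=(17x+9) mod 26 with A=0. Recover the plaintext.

The inverse of 17 mod 26 is 23, since 17·23=391≡1. Apply D(y)=23·(y−9) mod 26:
D(3): 23·(3−9)=-138≡18 → S
X(23): 23·(23−9)=322≡10 → K
D(3): 23·(3−9)=-138≡18 → S
B(1): 23·(1−9)=-184≡24 → Y
M(12): 23·(12−9)=69≡17 → R
M(12): 23·(12−9)=69≡17 → R
W(22): 23·(22−9)=299≡13 → N
W(22): 23·(22−9)=299≡13 → N
D(3): 23·(3−9)=-138≡18 → S

SKSYRRNNS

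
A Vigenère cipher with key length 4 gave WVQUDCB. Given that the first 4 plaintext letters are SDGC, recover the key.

ESKS

Subtract each crib letter from the matching ciphertext letter (mod 26):
W(22)−S(18)=4 → E
V(21)−D(3)=18 → S
Q(16)−G(6)=10 → K
U(20)−C(2)=18 → S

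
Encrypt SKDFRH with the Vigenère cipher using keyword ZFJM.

Repeat the key across the message: ZFJMZF
S(18)+Z(25): 43≡17 → R
K(10)+F(5): 15 → P
D(3)+J(9): 12 → M
F(5)+M(12): 17 → R
R(17)+Z(25): 42≡16 → Q
H(7)+F(5): 12 → M

RPMRQM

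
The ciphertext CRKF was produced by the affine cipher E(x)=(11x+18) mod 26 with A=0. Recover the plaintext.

IHEN

The inverse of 11 mod 26 is 19, since 11·19=209≡1. Apply D(y)=19·(y−18) mod 26:
C(2): 19·(2−18)=-304≡8 → I
R(17): 19·(17−18)=-19≡7 → H
K(10): 19·(10−18)=-152≡4 → E
F(5): 19·(5−18)=-247≡13 → N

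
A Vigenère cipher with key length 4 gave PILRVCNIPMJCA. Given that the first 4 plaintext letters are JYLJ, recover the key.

Subtract each crib letter from the matching ciphertext letter (mod 26):
P(15)−J(9)=6 → G
I(8)−Y(24)=-16≡10 → K
L(11)−L(11)=0 → A
R(17)−J(9)=8 → I

GKAI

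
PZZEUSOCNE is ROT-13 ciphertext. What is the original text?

P(15): 15−13=2 → C
Z(25): 25−13=12 → M
Z(25): 25−13=12 → M
E(4): 4−13=-9≡17 → R
U(20): 20−13=7 → H
S(18): 18−13=5 → F
O(14): 14−13=1 → B
C(2): 2−13=-11≡15 → P
N(13): 13−13=0 → A
E(4): 4−13=-9≡17 → R

CMMRHFBPAR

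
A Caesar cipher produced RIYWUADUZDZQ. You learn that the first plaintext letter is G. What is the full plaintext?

GXNLJPSJOSOF

From the crib: R(17)−G(6)=11, so the shift is 11.
Subtract 11 from each ciphertext letter:
R(17): 17−11=6 → G
I(8): 8−11=-3≡23 → X
Y(24): 24−11=13 → N
W(22): 22−11=11 → L
U(20): 20−11=9 → J
A(0): 0−11=-11≡15 → P
D(3): 3−11=-8≡18 → S
U(20): 20−11=9 → J
Z(25): 25−11=14 → O
D(3): 3−11=-8≡18 → S
Z(25): 25−11=14 → O
Q(16): 16−11=5 → F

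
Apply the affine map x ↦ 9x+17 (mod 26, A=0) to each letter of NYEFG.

N(13): 9·13+17=134≡4 → E
Y(24): 9·24+17=233≡25 → Z
E(4): 9·4+17=53≡1 → B
F(5): 9·5+17=62≡10 → K
G(6): 9·6+17=71≡19 → T

EZBKT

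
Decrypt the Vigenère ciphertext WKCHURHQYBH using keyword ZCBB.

XIBGVPGPZZG

Repeat the key across the ciphertext: ZCBBZCBBZCB
W(22)−Z(25): -3≡23 → X
K(10)−C(2): 8 → I
C(2)−B(1): 1 → B
H(7)−B(1): 6 → G
U(20)−Z(25): -5≡21 → V
R(17)−C(2): 15 → P
H(7)−B(1): 6 → G
Q(16)−B(1): 15 → P
Y(24)−Z(25): -1≡25 → Z
B(1)−C(2): -1≡25 → Z
H(7)−B(1): 6 → G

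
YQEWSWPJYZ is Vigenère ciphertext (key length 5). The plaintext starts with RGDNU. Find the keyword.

Subtract each crib letter from the matching ciphertext letter (mod 26):
Y(24)−R(17)=7 → H
Q(16)−G(6)=10 → K
E(4)−D(3)=1 → B
W(22)−N(13)=9 → J
S(18)−U(20)=-2≡24 → Y

HKBJY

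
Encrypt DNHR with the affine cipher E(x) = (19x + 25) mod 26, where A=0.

D(3): 19·3+25=82≡4 → E
N(13): 19·13+25=272≡12 → M
H(7): 19·7+25=158≡2 → C
R(17): 19·17+25=348≡10 → K

EMCK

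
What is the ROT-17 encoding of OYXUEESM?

FPOLVVJD

O(14): 14+17=31≡5 → F
Y(24): 24+17=41≡15 → P
X(23): 23+17=40≡14 → O
U(20): 20+17=37≡11 → L
E(4): 4+17=21 → V
E(4): 4+17=21 → V
S(18): 18+17=35≡9 → J
M(12): 12+17=29≡3 → D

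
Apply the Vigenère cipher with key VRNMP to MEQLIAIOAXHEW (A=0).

HVDXXVZBMMCVJ

Repeat the key across the message: VRNMPVRNMPVRN
M(12)+V(21): 33≡7 → H
E(4)+R(17): 21 → V
Q(16)+N(13): 29≡3 → D
L(11)+M(12): 23 → X
I(8)+P(15): 23 → X
A(0)+V(21): 21 → V
I(8)+R(17): 25 → Z
O(14)+N(13): 27≡1 → B
A(0)+M(12): 12 → M
X(23)+P(15): 38≡12 → M
H(7)+V(21): 28≡2 → C
E(4)+R(17): 21 → V
W(22)+N(13): 35≡9 → J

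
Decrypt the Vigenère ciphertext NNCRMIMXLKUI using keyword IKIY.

Repeat the key across the ciphertext: IKIYIKIYIKIY
N(13)−I(8): 5 → F
N(13)−K(10): 3 → D
C(2)−I(8): -6≡20 → U
R(17)−Y(24): -7≡19 → T
M(12)−I(8): 4 → E
I(8)−K(10): -2≡24 → Y
M(12)−I(8): 4 → E
X(23)−Y(24): -1≡25 → Z
L(11)−I(8): 3 → D
K(10)−K(10): 0 → A
U(20)−I(8): 12 → M
I(8)−Y(24): -16≡10 → K

FDUTEYEZDAMK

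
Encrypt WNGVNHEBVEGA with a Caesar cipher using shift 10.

GXQFXROLFOQK

W(22): 22+10=32≡6 → G
N(13): 13+10=23 → X
G(6): 6+10=16 → Q
V(21): 21+10=31≡5 → F
N(13): 13+10=23 → X
H(7): 7+10=17 → R
E(4): 4+10=14 → O
B(1): 1+10=11 → L
V(21): 21+10=31≡5 → F
E(4): 4+10=14 → O
G(6): 6+10=16 → Q
A(0): 0+10=10 → K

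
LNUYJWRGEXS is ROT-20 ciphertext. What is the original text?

L(11): 11−20=-9≡17 → R
N(13): 13−20=-7≡19 → T
U(20): 20−20=0 → A
Y(24): 24−20=4 → E
J(9): 9−20=-11≡15 → P
W(22): 22−20=2 → C
R(17): 17−20=-3≡23 → X
G(6): 6−20=-14≡12 → M
E(4): 4−20=-16≡10 → K
X(23): 23−20=3 → D
S(18): 18−20=-2≡24 → Y

RTAEPCXMKDY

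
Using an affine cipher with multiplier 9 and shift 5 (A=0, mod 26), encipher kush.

rdlq

k(10): 9·10+5=95≡17 → r
u(20): 9·20+5=185≡3 → d
s(18): 9·18+5=167≡11 → l
h(7): 9·7+5=68≡16 → q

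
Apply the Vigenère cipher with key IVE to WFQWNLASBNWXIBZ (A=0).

Repeat the key across the message: IVEIVEIVEIVEIVE
W(22)+I(8): 30≡4 → E
F(5)+V(21): 26≡0 → A
Q(16)+E(4): 20 → U
W(22)+I(8): 30≡4 → E
N(13)+V(21): 34≡8 → I
L(11)+E(4): 15 → P
A(0)+I(8): 8 → I
S(18)+V(21): 39≡13 → N
B(1)+E(4): 5 → F
N(13)+I(8): 21 → V
W(22)+V(21): 43≡17 → R
X(23)+E(4): 27≡1 → B
I(8)+I(8): 16 → Q
B(1)+V(21): 22 → W
Z(25)+E(4): 29≡3 → D

EAUEIPINFVRBQWD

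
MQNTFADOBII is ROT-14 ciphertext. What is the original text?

YCZFRMPANUU

M(12): 12−14=-2≡24 → Y
Q(16): 16−14=2 → C
N(13): 13−14=-1≡25 → Z
T(19): 19−14=5 → F
F(5): 5−14=-9≡17 → R
A(0): 0−14=-14≡12 → M
D(3): 3−14=-11≡15 → P
O(14): 14−14=0 → A
B(1): 1−14=-13≡13 → N
I(8): 8−14=-6≡20 → U
I(8): 8−14=-6≡20 → U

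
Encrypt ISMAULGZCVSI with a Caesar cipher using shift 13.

VFZNHYTMPIFV

I(8): 8+13=21 → V
S(18): 18+13=31≡5 → F
M(12): 12+13=25 → Z
A(0): 0+13=13 → N
U(20): 20+13=33≡7 → H
L(11): 11+13=24 → Y
G(6): 6+13=19 → T
Z(25): 25+13=38≡12 → M
C(2): 2+13=15 → P
V(21): 21+13=34≡8 → I
S(18): 18+13=31≡5 → F
I(8): 8+13=21 → V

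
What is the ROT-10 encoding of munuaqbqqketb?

m(12): 12+10=22 → w
u(20): 20+10=30≡4 → e
n(13): 13+10=23 → x
u(20): 20+10=30≡4 → e
a(0): 0+10=10 → k
q(16): 16+10=26≡0 → a
b(1): 1+10=11 → l
q(16): 16+10=26≡0 → a
q(16): 16+10=26≡0 → a
k(10): 10+10=20 → u
e(4): 4+10=14 → o
t(19): 19+10=29≡3 → d
b(1): 1+10=11 → l

wexekalaauodl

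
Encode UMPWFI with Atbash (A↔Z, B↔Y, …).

U(20) → F(5)
M(12) → N(13)
P(15) → K(10)
W(22) → D(3)
F(5) → U(20)
I(8) → R(17)

FNKDUR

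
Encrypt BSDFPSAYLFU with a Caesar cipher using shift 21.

WNYAKNVTGAP

B(1): 1+21=22 → W
S(18): 18+21=39≡13 → N
D(3): 3+21=24 → Y
F(5): 5+21=26≡0 → A
P(15): 15+21=36≡10 → K
S(18): 18+21=39≡13 → N
A(0): 0+21=21 → V
Y(24): 24+21=45≡19 → T
L(11): 11+21=32≡6 → G
F(5): 5+21=26≡0 → A
U(20): 20+21=41≡15 → P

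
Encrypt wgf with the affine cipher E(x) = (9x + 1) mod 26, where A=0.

w(22): 9·22+1=199≡17 → r
g(6): 9·6+1=55≡3 → d
f(5): 9·5+1=46≡20 → u

rdu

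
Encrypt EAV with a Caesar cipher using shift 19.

E(4): 4+19=23 → X
A(0): 0+19=19 → T
V(21): 21+19=40≡14 → O

XTO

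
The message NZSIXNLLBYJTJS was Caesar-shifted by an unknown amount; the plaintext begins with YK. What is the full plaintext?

YKDTIYWWMJUEUD

From the crib: N(13)−Y(24)=-11≡15, so the shift is 15.
Subtract 15 from each ciphertext letter:
N(13): 13−15=-2≡24 → Y
Z(25): 25−15=10 → K
S(18): 18−15=3 → D
I(8): 8−15=-7≡19 → T
X(23): 23−15=8 → I
N(13): 13−15=-2≡24 → Y
L(11): 11−15=-4≡22 → W
L(11): 11−15=-4≡22 → W
B(1): 1−15=-14≡12 → M
Y(24): 24−15=9 → J
J(9): 9−15=-6≡20 → U
T(19): 19−15=4 → E
J(9): 9−15=-6≡20 → U
S(18): 18−15=3 → D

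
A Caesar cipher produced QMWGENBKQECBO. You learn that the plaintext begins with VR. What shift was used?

From the crib: Q(16)−V(21)=-5≡21, so the shift is 21.

21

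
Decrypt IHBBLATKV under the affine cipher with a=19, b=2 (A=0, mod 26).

ODPPVEFKB

The inverse of 19 mod 26 is 11, since 19·11=209≡1. Apply D(y)=11·(y−2) mod 26:
I(8): 11·(8−2)=66≡14 → O
H(7): 11·(7−2)=55≡3 → D
B(1): 11·(1−2)=-11≡15 → P
B(1): 11·(1−2)=-11≡15 → P
L(11): 11·(11−2)=99≡21 → V
A(0): 11·(0−2)=-22≡4 → E
T(19): 11·(19−2)=187≡5 → F
K(10): 11·(10−2)=88≡10 → K
V(21): 11·(21−2)=209≡1 → B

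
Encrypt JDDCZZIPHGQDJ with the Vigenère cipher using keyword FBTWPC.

Repeat the key across the message: FBTWPCFBTWPCF
J(9)+F(5): 14 → O
D(3)+B(1): 4 → E
D(3)+T(19): 22 → W
C(2)+W(22): 24 → Y
Z(25)+P(15): 40≡14 → O
Z(25)+C(2): 27≡1 → B
I(8)+F(5): 13 → N
P(15)+B(1): 16 → Q
H(7)+T(19): 26≡0 → A
G(6)+W(22): 28≡2 → C
Q(16)+P(15): 31≡5 → F
D(3)+C(2): 5 → F
J(9)+F(5): 14 → O

OEWYOBNQACFFO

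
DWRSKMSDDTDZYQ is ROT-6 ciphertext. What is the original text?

D(3): 3−6=-3≡23 → X
W(22): 22−6=16 → Q
R(17): 17−6=11 → L
S(18): 18−6=12 → M
K(10): 10−6=4 → E
M(12): 12−6=6 → G
S(18): 18−6=12 → M
D(3): 3−6=-3≡23 → X
D(3): 3−6=-3≡23 → X
T(19): 19−6=13 → N
D(3): 3−6=-3≡23 → X
Z(25): 25−6=19 → T
Y(24): 24−6=18 → S
Q(16): 16−6=10 → K

XQLMEGMXXNXTSK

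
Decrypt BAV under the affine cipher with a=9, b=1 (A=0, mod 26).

The inverse of 9 mod 26 is 3, since 9·3=27≡1. Apply D(y)=3·(y−1) mod 26:
B(1): 3·(1−1)=0 → A
A(0): 3·(0−1)=-3≡23 → X
V(21): 3·(21−1)=60≡8 → I

AXI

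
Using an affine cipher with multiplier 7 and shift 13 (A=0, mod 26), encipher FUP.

WXO

F(5): 7·5+13=48≡22 → W
U(20): 7·20+13=153≡23 → X
P(15): 7·15+13=118≡14 → O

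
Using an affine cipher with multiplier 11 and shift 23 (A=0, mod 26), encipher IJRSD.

I(8): 11·8+23=111≡7 → H
J(9): 11·9+23=122≡18 → S
R(17): 11·17+23=210≡2 → C
S(18): 11·18+23=221≡13 → N
D(3): 11·3+23=56≡4 → E

HSCNE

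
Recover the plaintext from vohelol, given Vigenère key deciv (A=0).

Repeat the key across the ciphertext: decivde
v(21)−d(3): 18 → s
o(14)−e(4): 10 → k
h(7)−c(2): 5 → f
e(4)−i(8): -4≡22 → w
l(11)−v(21): -10≡16 → q
o(14)−d(3): 11 → l
l(11)−e(4): 7 → h

skfwqlh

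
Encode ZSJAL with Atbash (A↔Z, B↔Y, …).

AHQZO

Z(25) → A(0)
S(18) → H(7)
J(9) → Q(16)
A(0) → Z(25)
L(11) → O(14)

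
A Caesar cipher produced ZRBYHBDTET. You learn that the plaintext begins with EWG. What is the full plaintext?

From the crib: Z(25)−E(4)=21, so the shift is 21.
Subtract 21 from each ciphertext letter:
Z(25): 25−21=4 → E
R(17): 17−21=-4≡22 → W
B(1): 1−21=-20≡6 → G
Y(24): 24−21=3 → D
H(7): 7−21=-14≡12 → M
B(1): 1−21=-20≡6 → G
D(3): 3−21=-18≡8 → I
T(19): 19−21=-2≡24 → Y
E(4): 4−21=-17≡9 → J
T(19): 19−21=-2≡24 → Y

EWGDMGIYJY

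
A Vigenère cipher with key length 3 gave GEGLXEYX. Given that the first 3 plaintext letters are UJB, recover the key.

MVF

Subtract each crib letter from the matching ciphertext letter (mod 26):
G(6)−U(20)=-14≡12 → M
E(4)−J(9)=-5≡21 → V
G(6)−B(1)=5 → F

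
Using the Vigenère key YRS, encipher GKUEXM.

EBMCOE

Repeat the key across the message: YRSYRS
G(6)+Y(24): 30≡4 → E
K(10)+R(17): 27≡1 → B
U(20)+S(18): 38≡12 → M
E(4)+Y(24): 28≡2 → C
X(23)+R(17): 40≡14 → O
M(12)+S(18): 30≡4 → E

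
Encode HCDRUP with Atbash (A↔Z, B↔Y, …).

H(7) → S(18)
C(2) → X(23)
D(3) → W(22)
R(17) → I(8)
U(20) → F(5)
P(15) → K(10)

SXWIFK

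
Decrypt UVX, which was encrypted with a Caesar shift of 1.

U(20): 20−1=19 → T
V(21): 21−1=20 → U
X(23): 23−1=22 → W

TUW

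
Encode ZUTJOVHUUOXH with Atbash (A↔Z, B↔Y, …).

Z(25) → A(0)
U(20) → F(5)
T(19) → G(6)
J(9) → Q(16)
O(14) → L(11)
V(21) → E(4)
H(7) → S(18)
U(20) → F(5)
U(20) → F(5)
O(14) → L(11)
X(23) → C(2)
H(7) → S(18)

AFGQLESFFLCS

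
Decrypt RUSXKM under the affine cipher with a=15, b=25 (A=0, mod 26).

WRDMZN

The inverse of 15 mod 26 is 7, since 15·7=105≡1. Apply D(y)=7·(y−25) mod 26:
R(17): 7·(17−25)=-56≡22 → W
U(20): 7·(20−25)=-35≡17 → R
S(18): 7·(18−25)=-49≡3 → D
X(23): 7·(23−25)=-14≡12 → M
K(10): 7·(10−25)=-105≡25 → Z
M(12): 7·(12−25)=-91≡13 → N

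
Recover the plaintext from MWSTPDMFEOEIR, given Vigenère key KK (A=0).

Repeat the key across the ciphertext: KKKKKKKKKKKKK
M(12)−K(10): 2 → C
W(22)−K(10): 12 → M
S(18)−K(10): 8 → I
T(19)−K(10): 9 → J
P(15)−K(10): 5 → F
D(3)−K(10): -7≡19 → T
M(12)−K(10): 2 → C
F(5)−K(10): -5≡21 → V
E(4)−K(10): -6≡20 → U
O(14)−K(10): 4 → E
E(4)−K(10): -6≡20 → U
I(8)−K(10): -2≡24 → Y
R(17)−K(10): 7 → H

CMIJFTCVUEUYH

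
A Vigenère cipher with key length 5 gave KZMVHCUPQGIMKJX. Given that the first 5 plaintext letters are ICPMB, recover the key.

CXXJG

Subtract each crib letter from the matching ciphertext letter (mod 26):
K(10)−I(8)=2 → C
Z(25)−C(2)=23 → X
M(12)−P(15)=-3≡23 → X
V(21)−M(12)=9 → J
H(7)−B(1)=6 → G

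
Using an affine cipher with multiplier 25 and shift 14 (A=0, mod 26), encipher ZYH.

Z(25): 25·25+14=639≡15 → P
Y(24): 25·24+14=614≡16 → Q
H(7): 25·7+14=189≡7 → H

PQH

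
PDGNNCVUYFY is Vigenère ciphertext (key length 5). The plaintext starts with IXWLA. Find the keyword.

HGKCN

Subtract each crib letter from the matching ciphertext letter (mod 26):
P(15)−I(8)=7 → H
D(3)−X(23)=-20≡6 → G
G(6)−W(22)=-16≡10 → K
N(13)−L(11)=2 → C
N(13)−A(0)=13 → N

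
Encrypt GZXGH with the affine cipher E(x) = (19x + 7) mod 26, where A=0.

ROCRK

G(6): 19·6+7=121≡17 → R
Z(25): 19·25+7=482≡14 → O
X(23): 19·23+7=444≡2 → C
G(6): 19·6+7=121≡17 → R
H(7): 19·7+7=140≡10 → K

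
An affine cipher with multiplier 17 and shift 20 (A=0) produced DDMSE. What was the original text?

ZZYGW

The inverse of 17 mod 26 is 23, since 17·23=391≡1. Apply D(y)=23·(y−20) mod 26:
D(3): 23·(3−20)=-391≡25 → Z
D(3): 23·(3−20)=-391≡25 → Z
M(12): 23·(12−20)=-184≡24 → Y
S(18): 23·(18−20)=-46≡6 → G
E(4): 23·(4−20)=-368≡22 → W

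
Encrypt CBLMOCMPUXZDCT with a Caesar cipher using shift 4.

GFPQSGQTYBDHGX

C(2): 2+4=6 → G
B(1): 1+4=5 → F
L(11): 11+4=15 → P
M(12): 12+4=16 → Q
O(14): 14+4=18 → S
C(2): 2+4=6 → G
M(12): 12+4=16 → Q
P(15): 15+4=19 → T
U(20): 20+4=24 → Y
X(23): 23+4=27≡1 → B
Z(25): 25+4=29≡3 → D
D(3): 3+4=7 → H
C(2): 2+4=6 → G
T(19): 19+4=23 → X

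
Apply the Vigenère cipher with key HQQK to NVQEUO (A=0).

Repeat the key across the message: HQQKHQ
N(13)+H(7): 20 → U
V(21)+Q(16): 37≡11 → L
Q(16)+Q(16): 32≡6 → G
E(4)+K(10): 14 → O
U(20)+H(7): 27≡1 → B
O(14)+Q(16): 30≡4 → E

ULGOBE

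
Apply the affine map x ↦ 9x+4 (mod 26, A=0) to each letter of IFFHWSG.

I(8): 9·8+4=76≡24 → Y
F(5): 9·5+4=49≡23 → X
F(5): 9·5+4=49≡23 → X
H(7): 9·7+4=67≡15 → P
W(22): 9·22+4=202≡20 → U
S(18): 9·18+4=166≡10 → K
G(6): 9·6+4=58≡6 → G

YXXPUKG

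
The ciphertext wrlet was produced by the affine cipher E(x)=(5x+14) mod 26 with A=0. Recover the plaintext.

mlpyb

The inverse of 5 mod 26 is 21, since 5·21=105≡1. Apply D(y)=21·(y−14) mod 26:
w(22): 21·(22−14)=168≡12 → m
r(17): 21·(17−14)=63≡11 → l
l(11): 21·(11−14)=-63≡15 → p
e(4): 21·(4−14)=-210≡24 → y
t(19): 21·(19−14)=105≡1 → b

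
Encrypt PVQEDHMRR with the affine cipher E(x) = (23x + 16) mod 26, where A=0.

P(15): 23·15+16=361≡23 → X
V(21): 23·21+16=499≡5 → F
Q(16): 23·16+16=384≡20 → U
E(4): 23·4+16=108≡4 → E
D(3): 23·3+16=85≡7 → H
H(7): 23·7+16=177≡21 → V
M(12): 23·12+16=292≡6 → G
R(17): 23·17+16=407≡17 → R
R(17): 23·17+16=407≡17 → R

XFUEHVGRR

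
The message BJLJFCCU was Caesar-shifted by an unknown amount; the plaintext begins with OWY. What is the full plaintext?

From the crib: B(1)−O(14)=-13≡13, so the shift is 13.
Subtract 13 from each ciphertext letter:
B(1): 1−13=-12≡14 → O
J(9): 9−13=-4≡22 → W
L(11): 11−13=-2≡24 → Y
J(9): 9−13=-4≡22 → W
F(5): 5−13=-8≡18 → S
C(2): 2−13=-11≡15 → P
C(2): 2−13=-11≡15 → P
U(20): 20−13=7 → H

OWYWSPPH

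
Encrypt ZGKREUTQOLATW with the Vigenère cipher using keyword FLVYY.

ERFPCZELMJFER

Repeat the key across the message: FLVYYFLVYYFLV
Z(25)+F(5): 30≡4 → E
G(6)+L(11): 17 → R
K(10)+V(21): 31≡5 → F
R(17)+Y(24): 41≡15 → P
E(4)+Y(24): 28≡2 → C
U(20)+F(5): 25 → Z
T(19)+L(11): 30≡4 → E
Q(16)+V(21): 37≡11 → L
O(14)+Y(24): 38≡12 → M
L(11)+Y(24): 35≡9 → J
A(0)+F(5): 5 → F
T(19)+L(11): 30≡4 → E
W(22)+V(21): 43≡17 → R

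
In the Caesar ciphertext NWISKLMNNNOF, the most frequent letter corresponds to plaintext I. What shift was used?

5

The most frequent ciphertext letter is N (appears 4 times).
N is position 13; I is position 8.
Shift = 5.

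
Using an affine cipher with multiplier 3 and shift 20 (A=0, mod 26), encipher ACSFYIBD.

A(0): 3·0+20=20 → U
C(2): 3·2+20=26≡0 → A
S(18): 3·18+20=74≡22 → W
F(5): 3·5+20=35≡9 → J
Y(24): 3·24+20=92≡14 → O
I(8): 3·8+20=44≡18 → S
B(1): 3·1+20=23 → X
D(3): 3·3+20=29≡3 → D

UAWJOSXD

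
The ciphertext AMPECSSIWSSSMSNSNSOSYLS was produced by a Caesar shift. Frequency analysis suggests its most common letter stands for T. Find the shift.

The most frequent ciphertext letter is S (appears 10 times).
S is position 18; T is position 19.
Shift = -1≡25.

25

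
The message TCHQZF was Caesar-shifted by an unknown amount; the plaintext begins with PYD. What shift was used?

From the crib: T(19)−P(15)=4, so the shift is 4.

4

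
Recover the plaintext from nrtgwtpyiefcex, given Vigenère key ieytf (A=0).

Repeat the key across the ciphertext: ieytfieytfieyt
n(13)−i(8): 5 → f
r(17)−e(4): 13 → n
t(19)−y(24): -5≡21 → v
g(6)−t(19): -13≡13 → n
w(22)−f(5): 17 → r
t(19)−i(8): 11 → l
p(15)−e(4): 11 → l
y(24)−y(24): 0 → a
i(8)−t(19): -11≡15 → p
e(4)−f(5): -1≡25 → z
f(5)−i(8): -3≡23 → x
c(2)−e(4): -2≡24 → y
e(4)−y(24): -20≡6 → g
x(23)−t(19): 4 → e

fnvnrllapzxyge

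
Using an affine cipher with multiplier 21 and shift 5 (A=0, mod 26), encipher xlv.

x(23): 21·23+5=488≡20 → u
l(11): 21·11+5=236≡2 → c
v(21): 21·21+5=446≡4 → e

uce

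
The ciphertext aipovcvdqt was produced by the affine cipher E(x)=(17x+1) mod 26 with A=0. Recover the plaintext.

The inverse of 17 mod 26 is 23, since 17·23=391≡1. Apply D(y)=23·(y−1) mod 26:
a(0): 23·(0−1)=-23≡3 → d
i(8): 23·(8−1)=161≡5 → f
p(15): 23·(15−1)=322≡10 → k
o(14): 23·(14−1)=299≡13 → n
v(21): 23·(21−1)=460≡18 → s
c(2): 23·(2−1)=23 → x
v(21): 23·(21−1)=460≡18 → s
d(3): 23·(3−1)=46≡20 → u
q(16): 23·(16−1)=345≡7 → h
t(19): 23·(19−1)=414≡24 → y

dfknsxsuhy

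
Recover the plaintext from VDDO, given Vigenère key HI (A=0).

OVWG

Repeat the key across the ciphertext: HIHI
V(21)−H(7): 14 → O
D(3)−I(8): -5≡21 → V
D(3)−H(7): -4≡22 → W
O(14)−I(8): 6 → G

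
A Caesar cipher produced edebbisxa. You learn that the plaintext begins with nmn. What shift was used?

From the crib: e(4)−n(13)=-9≡17, so the shift is 17.

17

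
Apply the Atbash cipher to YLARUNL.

BOZIFMO

Y(24) → B(1)
L(11) → O(14)
A(0) → Z(25)
R(17) → I(8)
U(20) → F(5)
N(13) → M(12)
L(11) → O(14)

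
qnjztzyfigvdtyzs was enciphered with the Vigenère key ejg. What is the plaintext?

Repeat the key across the ciphertext: ejgejgejgejgejge
q(16)−e(4): 12 → m
n(13)−j(9): 4 → e
j(9)−g(6): 3 → d
z(25)−e(4): 21 → v
t(19)−j(9): 10 → k
z(25)−g(6): 19 → t
y(24)−e(4): 20 → u
f(5)−j(9): -4≡22 → w
i(8)−g(6): 2 → c
g(6)−e(4): 2 → c
v(21)−j(9): 12 → m
d(3)−g(6): -3≡23 → x
t(19)−e(4): 15 → p
y(24)−j(9): 15 → p
z(25)−g(6): 19 → t
s(18)−e(4): 14 → o

medvktuwccmxppto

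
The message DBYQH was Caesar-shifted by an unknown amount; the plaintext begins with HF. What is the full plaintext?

From the crib: D(3)−H(7)=-4≡22, so the shift is 22.
Subtract 22 from each ciphertext letter:
D(3): 3−22=-19≡7 → H
B(1): 1−22=-21≡5 → F
Y(24): 24−22=2 → C
Q(16): 16−22=-6≡20 → U
H(7): 7−22=-15≡11 → L

HFCUL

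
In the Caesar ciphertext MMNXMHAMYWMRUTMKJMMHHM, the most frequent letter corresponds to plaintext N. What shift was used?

25

The most frequent ciphertext letter is M (appears 9 times).
M is position 12; N is position 13.
Shift = -1≡25.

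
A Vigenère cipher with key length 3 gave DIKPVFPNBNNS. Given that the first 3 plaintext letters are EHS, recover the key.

Subtract each crib letter from the matching ciphertext letter (mod 26):
D(3)−E(4)=-1≡25 → Z
I(8)−H(7)=1 → B
K(10)−S(18)=-8≡18 → S

ZBS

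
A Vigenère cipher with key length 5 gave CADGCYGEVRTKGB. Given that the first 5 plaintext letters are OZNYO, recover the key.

OBQIO

Subtract each crib letter from the matching ciphertext letter (mod 26):
C(2)−O(14)=-12≡14 → O
A(0)−Z(25)=-25≡1 → B
D(3)−N(13)=-10≡16 → Q
G(6)−Y(24)=-18≡8 → I
C(2)−O(14)=-12≡14 → O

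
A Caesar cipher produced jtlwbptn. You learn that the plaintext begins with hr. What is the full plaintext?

hrjuznrl

From the crib: j(9)−h(7)=2, so the shift is 2.
Subtract 2 from each ciphertext letter:
j(9): 9−2=7 → h
t(19): 19−2=17 → r
l(11): 11−2=9 → j
w(22): 22−2=20 → u
b(1): 1−2=-1≡25 → z
p(15): 15−2=13 → n
t(19): 19−2=17 → r
n(13): 13−2=11 → l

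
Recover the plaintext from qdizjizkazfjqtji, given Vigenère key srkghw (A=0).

ymytcmhtqtynyczc

Repeat the key across the ciphertext: srkghwsrkghwsrkg
q(16)−s(18): -2≡24 → y
d(3)−r(17): -14≡12 → m
i(8)−k(10): -2≡24 → y
z(25)−g(6): 19 → t
j(9)−h(7): 2 → c
i(8)−w(22): -14≡12 → m
z(25)−s(18): 7 → h
k(10)−r(17): -7≡19 → t
a(0)−k(10): -10≡16 → q
z(25)−g(6): 19 → t
f(5)−h(7): -2≡24 → y
j(9)−w(22): -13≡13 → n
q(16)−s(18): -2≡24 → y
t(19)−r(17): 2 → c
j(9)−k(10): -1≡25 → z
i(8)−g(6): 2 → c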